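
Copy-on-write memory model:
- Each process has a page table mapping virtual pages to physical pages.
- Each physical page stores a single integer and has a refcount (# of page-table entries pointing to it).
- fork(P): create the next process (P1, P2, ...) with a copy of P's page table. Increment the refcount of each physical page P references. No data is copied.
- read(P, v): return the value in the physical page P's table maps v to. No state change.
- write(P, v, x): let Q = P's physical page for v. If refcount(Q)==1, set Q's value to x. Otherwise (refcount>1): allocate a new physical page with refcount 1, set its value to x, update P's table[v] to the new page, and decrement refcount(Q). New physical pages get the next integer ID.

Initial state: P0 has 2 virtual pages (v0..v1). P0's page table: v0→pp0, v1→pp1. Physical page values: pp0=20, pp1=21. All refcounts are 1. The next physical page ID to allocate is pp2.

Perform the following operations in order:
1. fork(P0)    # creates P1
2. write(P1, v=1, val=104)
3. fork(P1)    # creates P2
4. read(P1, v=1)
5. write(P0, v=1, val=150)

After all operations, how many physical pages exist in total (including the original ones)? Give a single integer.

Op 1: fork(P0) -> P1. 2 ppages; refcounts: pp0:2 pp1:2
Op 2: write(P1, v1, 104). refcount(pp1)=2>1 -> COPY to pp2. 3 ppages; refcounts: pp0:2 pp1:1 pp2:1
Op 3: fork(P1) -> P2. 3 ppages; refcounts: pp0:3 pp1:1 pp2:2
Op 4: read(P1, v1) -> 104. No state change.
Op 5: write(P0, v1, 150). refcount(pp1)=1 -> write in place. 3 ppages; refcounts: pp0:3 pp1:1 pp2:2

Answer: 3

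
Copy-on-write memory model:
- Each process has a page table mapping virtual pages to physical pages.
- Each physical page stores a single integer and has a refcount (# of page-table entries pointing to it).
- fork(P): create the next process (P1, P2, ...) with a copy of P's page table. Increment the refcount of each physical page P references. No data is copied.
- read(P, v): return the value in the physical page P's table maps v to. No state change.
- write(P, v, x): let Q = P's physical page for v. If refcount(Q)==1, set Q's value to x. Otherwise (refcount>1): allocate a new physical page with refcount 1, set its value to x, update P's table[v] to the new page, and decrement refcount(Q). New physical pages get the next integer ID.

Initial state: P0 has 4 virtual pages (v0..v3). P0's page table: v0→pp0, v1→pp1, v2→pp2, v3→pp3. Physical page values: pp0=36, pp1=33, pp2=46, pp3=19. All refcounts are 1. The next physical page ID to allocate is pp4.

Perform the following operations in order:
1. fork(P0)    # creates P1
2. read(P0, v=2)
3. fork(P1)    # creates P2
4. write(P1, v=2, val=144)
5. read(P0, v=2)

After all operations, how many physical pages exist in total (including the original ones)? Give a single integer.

Answer: 5

Derivation:
Op 1: fork(P0) -> P1. 4 ppages; refcounts: pp0:2 pp1:2 pp2:2 pp3:2
Op 2: read(P0, v2) -> 46. No state change.
Op 3: fork(P1) -> P2. 4 ppages; refcounts: pp0:3 pp1:3 pp2:3 pp3:3
Op 4: write(P1, v2, 144). refcount(pp2)=3>1 -> COPY to pp4. 5 ppages; refcounts: pp0:3 pp1:3 pp2:2 pp3:3 pp4:1
Op 5: read(P0, v2) -> 46. No state change.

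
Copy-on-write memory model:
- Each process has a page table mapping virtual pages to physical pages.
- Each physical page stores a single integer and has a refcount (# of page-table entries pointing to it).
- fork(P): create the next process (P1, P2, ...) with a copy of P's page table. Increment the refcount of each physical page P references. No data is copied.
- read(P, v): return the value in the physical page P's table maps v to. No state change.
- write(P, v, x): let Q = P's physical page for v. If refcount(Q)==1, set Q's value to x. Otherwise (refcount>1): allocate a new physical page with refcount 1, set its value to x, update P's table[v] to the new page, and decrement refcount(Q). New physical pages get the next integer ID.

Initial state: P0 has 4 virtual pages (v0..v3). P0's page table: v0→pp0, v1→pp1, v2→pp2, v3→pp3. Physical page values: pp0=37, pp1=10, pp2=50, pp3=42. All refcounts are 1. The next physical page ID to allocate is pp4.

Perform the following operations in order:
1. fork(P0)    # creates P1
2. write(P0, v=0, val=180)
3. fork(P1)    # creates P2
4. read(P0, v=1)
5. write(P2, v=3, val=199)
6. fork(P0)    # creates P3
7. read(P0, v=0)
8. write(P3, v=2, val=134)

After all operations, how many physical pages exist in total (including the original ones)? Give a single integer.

Op 1: fork(P0) -> P1. 4 ppages; refcounts: pp0:2 pp1:2 pp2:2 pp3:2
Op 2: write(P0, v0, 180). refcount(pp0)=2>1 -> COPY to pp4. 5 ppages; refcounts: pp0:1 pp1:2 pp2:2 pp3:2 pp4:1
Op 3: fork(P1) -> P2. 5 ppages; refcounts: pp0:2 pp1:3 pp2:3 pp3:3 pp4:1
Op 4: read(P0, v1) -> 10. No state change.
Op 5: write(P2, v3, 199). refcount(pp3)=3>1 -> COPY to pp5. 6 ppages; refcounts: pp0:2 pp1:3 pp2:3 pp3:2 pp4:1 pp5:1
Op 6: fork(P0) -> P3. 6 ppages; refcounts: pp0:2 pp1:4 pp2:4 pp3:3 pp4:2 pp5:1
Op 7: read(P0, v0) -> 180. No state change.
Op 8: write(P3, v2, 134). refcount(pp2)=4>1 -> COPY to pp6. 7 ppages; refcounts: pp0:2 pp1:4 pp2:3 pp3:3 pp4:2 pp5:1 pp6:1

Answer: 7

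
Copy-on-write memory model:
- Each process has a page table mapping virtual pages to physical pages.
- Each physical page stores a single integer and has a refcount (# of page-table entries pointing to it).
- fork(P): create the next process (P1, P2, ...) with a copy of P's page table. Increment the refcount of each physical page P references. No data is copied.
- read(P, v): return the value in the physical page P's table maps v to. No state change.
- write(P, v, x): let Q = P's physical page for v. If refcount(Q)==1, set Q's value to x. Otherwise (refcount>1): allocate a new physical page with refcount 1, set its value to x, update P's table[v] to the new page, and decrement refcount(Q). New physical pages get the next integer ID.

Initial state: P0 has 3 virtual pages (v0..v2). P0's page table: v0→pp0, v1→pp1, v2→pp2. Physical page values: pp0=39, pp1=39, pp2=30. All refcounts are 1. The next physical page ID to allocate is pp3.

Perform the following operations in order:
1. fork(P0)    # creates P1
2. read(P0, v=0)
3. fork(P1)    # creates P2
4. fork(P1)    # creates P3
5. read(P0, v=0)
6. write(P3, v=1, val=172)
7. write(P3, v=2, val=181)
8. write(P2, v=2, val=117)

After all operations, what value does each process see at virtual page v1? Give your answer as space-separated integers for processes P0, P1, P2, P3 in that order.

Op 1: fork(P0) -> P1. 3 ppages; refcounts: pp0:2 pp1:2 pp2:2
Op 2: read(P0, v0) -> 39. No state change.
Op 3: fork(P1) -> P2. 3 ppages; refcounts: pp0:3 pp1:3 pp2:3
Op 4: fork(P1) -> P3. 3 ppages; refcounts: pp0:4 pp1:4 pp2:4
Op 5: read(P0, v0) -> 39. No state change.
Op 6: write(P3, v1, 172). refcount(pp1)=4>1 -> COPY to pp3. 4 ppages; refcounts: pp0:4 pp1:3 pp2:4 pp3:1
Op 7: write(P3, v2, 181). refcount(pp2)=4>1 -> COPY to pp4. 5 ppages; refcounts: pp0:4 pp1:3 pp2:3 pp3:1 pp4:1
Op 8: write(P2, v2, 117). refcount(pp2)=3>1 -> COPY to pp5. 6 ppages; refcounts: pp0:4 pp1:3 pp2:2 pp3:1 pp4:1 pp5:1
P0: v1 -> pp1 = 39
P1: v1 -> pp1 = 39
P2: v1 -> pp1 = 39
P3: v1 -> pp3 = 172

Answer: 39 39 39 172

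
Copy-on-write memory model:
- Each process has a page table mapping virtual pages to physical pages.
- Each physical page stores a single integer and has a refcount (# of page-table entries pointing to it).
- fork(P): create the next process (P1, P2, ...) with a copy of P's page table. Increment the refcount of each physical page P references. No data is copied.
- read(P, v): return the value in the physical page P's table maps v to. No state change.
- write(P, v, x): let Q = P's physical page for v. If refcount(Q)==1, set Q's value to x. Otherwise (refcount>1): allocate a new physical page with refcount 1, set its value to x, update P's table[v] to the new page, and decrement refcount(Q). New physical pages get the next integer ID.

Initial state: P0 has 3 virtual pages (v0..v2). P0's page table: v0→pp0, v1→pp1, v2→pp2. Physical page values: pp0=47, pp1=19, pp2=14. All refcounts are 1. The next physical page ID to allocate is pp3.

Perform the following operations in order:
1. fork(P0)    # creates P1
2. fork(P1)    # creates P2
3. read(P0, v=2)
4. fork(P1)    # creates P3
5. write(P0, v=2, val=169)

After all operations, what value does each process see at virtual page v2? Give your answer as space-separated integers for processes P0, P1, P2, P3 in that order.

Op 1: fork(P0) -> P1. 3 ppages; refcounts: pp0:2 pp1:2 pp2:2
Op 2: fork(P1) -> P2. 3 ppages; refcounts: pp0:3 pp1:3 pp2:3
Op 3: read(P0, v2) -> 14. No state change.
Op 4: fork(P1) -> P3. 3 ppages; refcounts: pp0:4 pp1:4 pp2:4
Op 5: write(P0, v2, 169). refcount(pp2)=4>1 -> COPY to pp3. 4 ppages; refcounts: pp0:4 pp1:4 pp2:3 pp3:1
P0: v2 -> pp3 = 169
P1: v2 -> pp2 = 14
P2: v2 -> pp2 = 14
P3: v2 -> pp2 = 14

Answer: 169 14 14 14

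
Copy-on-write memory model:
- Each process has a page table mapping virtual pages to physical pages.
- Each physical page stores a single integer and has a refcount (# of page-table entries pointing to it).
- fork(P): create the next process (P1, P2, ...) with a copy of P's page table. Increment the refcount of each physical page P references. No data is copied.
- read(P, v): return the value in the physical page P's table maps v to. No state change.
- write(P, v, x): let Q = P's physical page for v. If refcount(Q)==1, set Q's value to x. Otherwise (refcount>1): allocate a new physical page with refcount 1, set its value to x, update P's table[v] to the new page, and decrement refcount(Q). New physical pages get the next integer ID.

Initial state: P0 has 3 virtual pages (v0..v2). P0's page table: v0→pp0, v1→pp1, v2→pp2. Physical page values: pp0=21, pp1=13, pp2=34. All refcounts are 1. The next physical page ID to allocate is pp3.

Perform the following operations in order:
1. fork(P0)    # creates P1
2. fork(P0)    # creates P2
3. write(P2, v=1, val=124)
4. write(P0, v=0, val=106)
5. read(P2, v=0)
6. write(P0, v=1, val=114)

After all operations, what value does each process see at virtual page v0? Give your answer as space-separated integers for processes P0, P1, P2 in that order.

Op 1: fork(P0) -> P1. 3 ppages; refcounts: pp0:2 pp1:2 pp2:2
Op 2: fork(P0) -> P2. 3 ppages; refcounts: pp0:3 pp1:3 pp2:3
Op 3: write(P2, v1, 124). refcount(pp1)=3>1 -> COPY to pp3. 4 ppages; refcounts: pp0:3 pp1:2 pp2:3 pp3:1
Op 4: write(P0, v0, 106). refcount(pp0)=3>1 -> COPY to pp4. 5 ppages; refcounts: pp0:2 pp1:2 pp2:3 pp3:1 pp4:1
Op 5: read(P2, v0) -> 21. No state change.
Op 6: write(P0, v1, 114). refcount(pp1)=2>1 -> COPY to pp5. 6 ppages; refcounts: pp0:2 pp1:1 pp2:3 pp3:1 pp4:1 pp5:1
P0: v0 -> pp4 = 106
P1: v0 -> pp0 = 21
P2: v0 -> pp0 = 21

Answer: 106 21 21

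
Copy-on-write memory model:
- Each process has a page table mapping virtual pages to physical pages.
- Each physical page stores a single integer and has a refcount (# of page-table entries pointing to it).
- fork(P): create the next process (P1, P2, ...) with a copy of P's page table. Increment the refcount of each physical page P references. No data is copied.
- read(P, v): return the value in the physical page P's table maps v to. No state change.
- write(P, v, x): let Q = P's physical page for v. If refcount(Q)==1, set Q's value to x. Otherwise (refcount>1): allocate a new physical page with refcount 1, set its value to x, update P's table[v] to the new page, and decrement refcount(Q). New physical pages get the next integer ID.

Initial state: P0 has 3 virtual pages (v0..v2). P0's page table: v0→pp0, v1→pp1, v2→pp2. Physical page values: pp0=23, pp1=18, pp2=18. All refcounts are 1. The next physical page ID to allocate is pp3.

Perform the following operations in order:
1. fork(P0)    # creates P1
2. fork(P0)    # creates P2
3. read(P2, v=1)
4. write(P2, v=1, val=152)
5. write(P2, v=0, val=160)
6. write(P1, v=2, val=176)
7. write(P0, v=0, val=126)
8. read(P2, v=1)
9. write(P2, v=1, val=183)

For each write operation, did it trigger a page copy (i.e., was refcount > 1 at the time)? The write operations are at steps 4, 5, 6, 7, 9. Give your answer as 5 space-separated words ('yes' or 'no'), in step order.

Op 1: fork(P0) -> P1. 3 ppages; refcounts: pp0:2 pp1:2 pp2:2
Op 2: fork(P0) -> P2. 3 ppages; refcounts: pp0:3 pp1:3 pp2:3
Op 3: read(P2, v1) -> 18. No state change.
Op 4: write(P2, v1, 152). refcount(pp1)=3>1 -> COPY to pp3. 4 ppages; refcounts: pp0:3 pp1:2 pp2:3 pp3:1
Op 5: write(P2, v0, 160). refcount(pp0)=3>1 -> COPY to pp4. 5 ppages; refcounts: pp0:2 pp1:2 pp2:3 pp3:1 pp4:1
Op 6: write(P1, v2, 176). refcount(pp2)=3>1 -> COPY to pp5. 6 ppages; refcounts: pp0:2 pp1:2 pp2:2 pp3:1 pp4:1 pp5:1
Op 7: write(P0, v0, 126). refcount(pp0)=2>1 -> COPY to pp6. 7 ppages; refcounts: pp0:1 pp1:2 pp2:2 pp3:1 pp4:1 pp5:1 pp6:1
Op 8: read(P2, v1) -> 152. No state change.
Op 9: write(P2, v1, 183). refcount(pp3)=1 -> write in place. 7 ppages; refcounts: pp0:1 pp1:2 pp2:2 pp3:1 pp4:1 pp5:1 pp6:1

yes yes yes yes no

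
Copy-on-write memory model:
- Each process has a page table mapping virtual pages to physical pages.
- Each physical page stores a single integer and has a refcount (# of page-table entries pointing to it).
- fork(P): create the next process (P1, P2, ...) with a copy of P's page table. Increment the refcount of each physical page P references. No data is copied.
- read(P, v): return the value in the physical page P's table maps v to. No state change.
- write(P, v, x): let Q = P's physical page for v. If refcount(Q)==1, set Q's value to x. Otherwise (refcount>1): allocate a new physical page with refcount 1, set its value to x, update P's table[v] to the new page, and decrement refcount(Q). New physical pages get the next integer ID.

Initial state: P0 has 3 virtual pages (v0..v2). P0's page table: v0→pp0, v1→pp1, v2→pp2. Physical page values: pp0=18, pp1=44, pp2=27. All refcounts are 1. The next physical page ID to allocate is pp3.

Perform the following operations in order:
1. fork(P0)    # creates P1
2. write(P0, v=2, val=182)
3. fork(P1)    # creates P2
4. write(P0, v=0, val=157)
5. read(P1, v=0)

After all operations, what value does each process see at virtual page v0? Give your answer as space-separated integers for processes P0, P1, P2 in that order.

Answer: 157 18 18

Derivation:
Op 1: fork(P0) -> P1. 3 ppages; refcounts: pp0:2 pp1:2 pp2:2
Op 2: write(P0, v2, 182). refcount(pp2)=2>1 -> COPY to pp3. 4 ppages; refcounts: pp0:2 pp1:2 pp2:1 pp3:1
Op 3: fork(P1) -> P2. 4 ppages; refcounts: pp0:3 pp1:3 pp2:2 pp3:1
Op 4: write(P0, v0, 157). refcount(pp0)=3>1 -> COPY to pp4. 5 ppages; refcounts: pp0:2 pp1:3 pp2:2 pp3:1 pp4:1
Op 5: read(P1, v0) -> 18. No state change.
P0: v0 -> pp4 = 157
P1: v0 -> pp0 = 18
P2: v0 -> pp0 = 18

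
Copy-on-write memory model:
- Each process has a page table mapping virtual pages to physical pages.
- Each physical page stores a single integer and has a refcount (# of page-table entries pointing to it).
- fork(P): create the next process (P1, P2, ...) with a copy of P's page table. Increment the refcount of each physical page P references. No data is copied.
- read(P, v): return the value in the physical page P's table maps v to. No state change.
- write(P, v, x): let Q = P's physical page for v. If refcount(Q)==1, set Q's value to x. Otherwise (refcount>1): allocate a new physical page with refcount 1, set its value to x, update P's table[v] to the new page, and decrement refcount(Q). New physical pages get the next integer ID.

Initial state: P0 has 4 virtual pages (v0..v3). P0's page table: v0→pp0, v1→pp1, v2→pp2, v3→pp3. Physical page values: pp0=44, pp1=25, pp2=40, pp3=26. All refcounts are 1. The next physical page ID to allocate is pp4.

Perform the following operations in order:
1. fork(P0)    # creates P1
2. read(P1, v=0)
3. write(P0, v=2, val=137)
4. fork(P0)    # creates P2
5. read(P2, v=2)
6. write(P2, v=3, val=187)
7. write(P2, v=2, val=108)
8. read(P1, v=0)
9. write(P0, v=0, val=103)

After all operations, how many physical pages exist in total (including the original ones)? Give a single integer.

Answer: 8

Derivation:
Op 1: fork(P0) -> P1. 4 ppages; refcounts: pp0:2 pp1:2 pp2:2 pp3:2
Op 2: read(P1, v0) -> 44. No state change.
Op 3: write(P0, v2, 137). refcount(pp2)=2>1 -> COPY to pp4. 5 ppages; refcounts: pp0:2 pp1:2 pp2:1 pp3:2 pp4:1
Op 4: fork(P0) -> P2. 5 ppages; refcounts: pp0:3 pp1:3 pp2:1 pp3:3 pp4:2
Op 5: read(P2, v2) -> 137. No state change.
Op 6: write(P2, v3, 187). refcount(pp3)=3>1 -> COPY to pp5. 6 ppages; refcounts: pp0:3 pp1:3 pp2:1 pp3:2 pp4:2 pp5:1
Op 7: write(P2, v2, 108). refcount(pp4)=2>1 -> COPY to pp6. 7 ppages; refcounts: pp0:3 pp1:3 pp2:1 pp3:2 pp4:1 pp5:1 pp6:1
Op 8: read(P1, v0) -> 44. No state change.
Op 9: write(P0, v0, 103). refcount(pp0)=3>1 -> COPY to pp7. 8 ppages; refcounts: pp0:2 pp1:3 pp2:1 pp3:2 pp4:1 pp5:1 pp6:1 pp7:1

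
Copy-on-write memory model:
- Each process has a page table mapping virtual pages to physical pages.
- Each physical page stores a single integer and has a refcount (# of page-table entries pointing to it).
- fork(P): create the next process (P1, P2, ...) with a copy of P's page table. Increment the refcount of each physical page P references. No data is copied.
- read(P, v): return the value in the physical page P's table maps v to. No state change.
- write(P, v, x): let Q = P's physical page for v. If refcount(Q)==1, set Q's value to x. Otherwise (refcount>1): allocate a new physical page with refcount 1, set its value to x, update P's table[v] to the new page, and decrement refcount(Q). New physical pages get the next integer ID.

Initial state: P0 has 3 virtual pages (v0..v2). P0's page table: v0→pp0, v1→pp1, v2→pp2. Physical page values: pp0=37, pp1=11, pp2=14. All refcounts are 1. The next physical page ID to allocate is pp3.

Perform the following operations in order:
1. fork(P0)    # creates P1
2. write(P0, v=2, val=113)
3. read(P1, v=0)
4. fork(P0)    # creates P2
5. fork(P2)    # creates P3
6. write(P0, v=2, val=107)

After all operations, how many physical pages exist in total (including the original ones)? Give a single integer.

Answer: 5

Derivation:
Op 1: fork(P0) -> P1. 3 ppages; refcounts: pp0:2 pp1:2 pp2:2
Op 2: write(P0, v2, 113). refcount(pp2)=2>1 -> COPY to pp3. 4 ppages; refcounts: pp0:2 pp1:2 pp2:1 pp3:1
Op 3: read(P1, v0) -> 37. No state change.
Op 4: fork(P0) -> P2. 4 ppages; refcounts: pp0:3 pp1:3 pp2:1 pp3:2
Op 5: fork(P2) -> P3. 4 ppages; refcounts: pp0:4 pp1:4 pp2:1 pp3:3
Op 6: write(P0, v2, 107). refcount(pp3)=3>1 -> COPY to pp4. 5 ppages; refcounts: pp0:4 pp1:4 pp2:1 pp3:2 pp4:1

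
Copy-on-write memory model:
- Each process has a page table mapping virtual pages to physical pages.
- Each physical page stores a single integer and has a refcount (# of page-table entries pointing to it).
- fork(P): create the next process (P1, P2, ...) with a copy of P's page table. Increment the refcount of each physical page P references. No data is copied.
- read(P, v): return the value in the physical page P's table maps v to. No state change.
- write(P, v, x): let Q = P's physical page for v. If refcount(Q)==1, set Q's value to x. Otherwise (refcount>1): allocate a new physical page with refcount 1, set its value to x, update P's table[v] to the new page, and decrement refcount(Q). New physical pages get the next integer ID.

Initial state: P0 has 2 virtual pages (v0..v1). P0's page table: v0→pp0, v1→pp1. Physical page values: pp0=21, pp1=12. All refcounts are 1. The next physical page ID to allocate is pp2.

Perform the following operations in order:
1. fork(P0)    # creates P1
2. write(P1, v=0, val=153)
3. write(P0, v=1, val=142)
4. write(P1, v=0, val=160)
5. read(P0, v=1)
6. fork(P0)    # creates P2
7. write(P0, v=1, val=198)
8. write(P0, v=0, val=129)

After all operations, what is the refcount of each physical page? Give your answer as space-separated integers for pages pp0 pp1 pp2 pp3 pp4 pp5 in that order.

Answer: 1 1 1 1 1 1

Derivation:
Op 1: fork(P0) -> P1. 2 ppages; refcounts: pp0:2 pp1:2
Op 2: write(P1, v0, 153). refcount(pp0)=2>1 -> COPY to pp2. 3 ppages; refcounts: pp0:1 pp1:2 pp2:1
Op 3: write(P0, v1, 142). refcount(pp1)=2>1 -> COPY to pp3. 4 ppages; refcounts: pp0:1 pp1:1 pp2:1 pp3:1
Op 4: write(P1, v0, 160). refcount(pp2)=1 -> write in place. 4 ppages; refcounts: pp0:1 pp1:1 pp2:1 pp3:1
Op 5: read(P0, v1) -> 142. No state change.
Op 6: fork(P0) -> P2. 4 ppages; refcounts: pp0:2 pp1:1 pp2:1 pp3:2
Op 7: write(P0, v1, 198). refcount(pp3)=2>1 -> COPY to pp4. 5 ppages; refcounts: pp0:2 pp1:1 pp2:1 pp3:1 pp4:1
Op 8: write(P0, v0, 129). refcount(pp0)=2>1 -> COPY to pp5. 6 ppages; refcounts: pp0:1 pp1:1 pp2:1 pp3:1 pp4:1 pp5:1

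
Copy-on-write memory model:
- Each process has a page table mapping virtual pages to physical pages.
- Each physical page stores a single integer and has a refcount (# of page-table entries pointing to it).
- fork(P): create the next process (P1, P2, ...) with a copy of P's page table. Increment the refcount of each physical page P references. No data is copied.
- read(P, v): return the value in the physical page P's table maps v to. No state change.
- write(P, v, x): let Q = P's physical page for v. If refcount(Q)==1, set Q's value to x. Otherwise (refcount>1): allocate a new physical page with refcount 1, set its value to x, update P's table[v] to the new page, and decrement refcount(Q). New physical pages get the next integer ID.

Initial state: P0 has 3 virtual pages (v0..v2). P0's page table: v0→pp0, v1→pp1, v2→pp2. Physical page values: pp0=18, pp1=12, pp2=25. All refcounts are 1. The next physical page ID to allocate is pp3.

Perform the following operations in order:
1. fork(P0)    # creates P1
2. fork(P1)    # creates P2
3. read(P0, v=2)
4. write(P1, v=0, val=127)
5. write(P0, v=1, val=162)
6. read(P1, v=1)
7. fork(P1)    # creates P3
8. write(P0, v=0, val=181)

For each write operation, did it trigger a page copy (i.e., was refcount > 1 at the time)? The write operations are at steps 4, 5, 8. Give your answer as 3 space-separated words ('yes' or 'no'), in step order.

Op 1: fork(P0) -> P1. 3 ppages; refcounts: pp0:2 pp1:2 pp2:2
Op 2: fork(P1) -> P2. 3 ppages; refcounts: pp0:3 pp1:3 pp2:3
Op 3: read(P0, v2) -> 25. No state change.
Op 4: write(P1, v0, 127). refcount(pp0)=3>1 -> COPY to pp3. 4 ppages; refcounts: pp0:2 pp1:3 pp2:3 pp3:1
Op 5: write(P0, v1, 162). refcount(pp1)=3>1 -> COPY to pp4. 5 ppages; refcounts: pp0:2 pp1:2 pp2:3 pp3:1 pp4:1
Op 6: read(P1, v1) -> 12. No state change.
Op 7: fork(P1) -> P3. 5 ppages; refcounts: pp0:2 pp1:3 pp2:4 pp3:2 pp4:1
Op 8: write(P0, v0, 181). refcount(pp0)=2>1 -> COPY to pp5. 6 ppages; refcounts: pp0:1 pp1:3 pp2:4 pp3:2 pp4:1 pp5:1

yes yes yes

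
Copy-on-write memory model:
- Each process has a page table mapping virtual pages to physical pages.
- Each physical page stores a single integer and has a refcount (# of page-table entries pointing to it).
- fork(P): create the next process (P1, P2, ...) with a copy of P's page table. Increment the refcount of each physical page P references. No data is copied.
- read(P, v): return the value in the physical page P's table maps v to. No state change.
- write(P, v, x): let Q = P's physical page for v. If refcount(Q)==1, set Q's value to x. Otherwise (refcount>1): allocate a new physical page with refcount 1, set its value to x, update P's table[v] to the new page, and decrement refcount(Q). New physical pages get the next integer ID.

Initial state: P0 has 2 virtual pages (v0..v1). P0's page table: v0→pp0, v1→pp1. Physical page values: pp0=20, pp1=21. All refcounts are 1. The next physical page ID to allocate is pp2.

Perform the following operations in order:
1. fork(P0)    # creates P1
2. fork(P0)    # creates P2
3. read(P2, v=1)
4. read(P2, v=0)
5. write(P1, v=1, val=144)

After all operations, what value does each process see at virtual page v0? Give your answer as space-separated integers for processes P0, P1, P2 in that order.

Answer: 20 20 20

Derivation:
Op 1: fork(P0) -> P1. 2 ppages; refcounts: pp0:2 pp1:2
Op 2: fork(P0) -> P2. 2 ppages; refcounts: pp0:3 pp1:3
Op 3: read(P2, v1) -> 21. No state change.
Op 4: read(P2, v0) -> 20. No state change.
Op 5: write(P1, v1, 144). refcount(pp1)=3>1 -> COPY to pp2. 3 ppages; refcounts: pp0:3 pp1:2 pp2:1
P0: v0 -> pp0 = 20
P1: v0 -> pp0 = 20
P2: v0 -> pp0 = 20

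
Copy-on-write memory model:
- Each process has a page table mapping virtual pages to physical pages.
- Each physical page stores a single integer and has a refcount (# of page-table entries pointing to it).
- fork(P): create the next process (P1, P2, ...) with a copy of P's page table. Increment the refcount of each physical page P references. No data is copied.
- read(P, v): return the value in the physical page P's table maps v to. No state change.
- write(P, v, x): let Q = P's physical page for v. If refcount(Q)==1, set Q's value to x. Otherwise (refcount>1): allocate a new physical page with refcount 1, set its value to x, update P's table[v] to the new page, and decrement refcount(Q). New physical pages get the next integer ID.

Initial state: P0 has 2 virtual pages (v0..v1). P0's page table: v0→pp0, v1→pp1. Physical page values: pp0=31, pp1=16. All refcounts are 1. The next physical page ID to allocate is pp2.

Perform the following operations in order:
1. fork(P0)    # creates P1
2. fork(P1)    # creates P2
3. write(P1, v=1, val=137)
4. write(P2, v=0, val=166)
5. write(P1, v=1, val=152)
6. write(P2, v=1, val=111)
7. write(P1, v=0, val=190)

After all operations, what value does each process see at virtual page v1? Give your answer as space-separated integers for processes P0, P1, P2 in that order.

Op 1: fork(P0) -> P1. 2 ppages; refcounts: pp0:2 pp1:2
Op 2: fork(P1) -> P2. 2 ppages; refcounts: pp0:3 pp1:3
Op 3: write(P1, v1, 137). refcount(pp1)=3>1 -> COPY to pp2. 3 ppages; refcounts: pp0:3 pp1:2 pp2:1
Op 4: write(P2, v0, 166). refcount(pp0)=3>1 -> COPY to pp3. 4 ppages; refcounts: pp0:2 pp1:2 pp2:1 pp3:1
Op 5: write(P1, v1, 152). refcount(pp2)=1 -> write in place. 4 ppages; refcounts: pp0:2 pp1:2 pp2:1 pp3:1
Op 6: write(P2, v1, 111). refcount(pp1)=2>1 -> COPY to pp4. 5 ppages; refcounts: pp0:2 pp1:1 pp2:1 pp3:1 pp4:1
Op 7: write(P1, v0, 190). refcount(pp0)=2>1 -> COPY to pp5. 6 ppages; refcounts: pp0:1 pp1:1 pp2:1 pp3:1 pp4:1 pp5:1
P0: v1 -> pp1 = 16
P1: v1 -> pp2 = 152
P2: v1 -> pp4 = 111

Answer: 16 152 111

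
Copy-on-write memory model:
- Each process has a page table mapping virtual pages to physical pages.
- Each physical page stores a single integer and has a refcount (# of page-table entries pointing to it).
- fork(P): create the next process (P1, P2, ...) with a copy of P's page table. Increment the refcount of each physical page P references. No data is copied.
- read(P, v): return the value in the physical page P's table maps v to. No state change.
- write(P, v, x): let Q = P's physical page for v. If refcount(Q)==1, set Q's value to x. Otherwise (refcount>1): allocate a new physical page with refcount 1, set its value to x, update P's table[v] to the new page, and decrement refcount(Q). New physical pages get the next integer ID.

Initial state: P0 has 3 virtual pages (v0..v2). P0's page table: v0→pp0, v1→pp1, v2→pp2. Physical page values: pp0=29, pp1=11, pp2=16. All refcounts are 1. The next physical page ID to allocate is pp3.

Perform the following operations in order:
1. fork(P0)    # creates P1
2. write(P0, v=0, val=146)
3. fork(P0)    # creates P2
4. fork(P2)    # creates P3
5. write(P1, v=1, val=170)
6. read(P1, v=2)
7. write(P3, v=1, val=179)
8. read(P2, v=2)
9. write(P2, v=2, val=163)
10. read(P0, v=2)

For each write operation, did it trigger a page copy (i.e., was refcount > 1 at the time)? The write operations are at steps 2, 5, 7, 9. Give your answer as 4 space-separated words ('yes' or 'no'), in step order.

Op 1: fork(P0) -> P1. 3 ppages; refcounts: pp0:2 pp1:2 pp2:2
Op 2: write(P0, v0, 146). refcount(pp0)=2>1 -> COPY to pp3. 4 ppages; refcounts: pp0:1 pp1:2 pp2:2 pp3:1
Op 3: fork(P0) -> P2. 4 ppages; refcounts: pp0:1 pp1:3 pp2:3 pp3:2
Op 4: fork(P2) -> P3. 4 ppages; refcounts: pp0:1 pp1:4 pp2:4 pp3:3
Op 5: write(P1, v1, 170). refcount(pp1)=4>1 -> COPY to pp4. 5 ppages; refcounts: pp0:1 pp1:3 pp2:4 pp3:3 pp4:1
Op 6: read(P1, v2) -> 16. No state change.
Op 7: write(P3, v1, 179). refcount(pp1)=3>1 -> COPY to pp5. 6 ppages; refcounts: pp0:1 pp1:2 pp2:4 pp3:3 pp4:1 pp5:1
Op 8: read(P2, v2) -> 16. No state change.
Op 9: write(P2, v2, 163). refcount(pp2)=4>1 -> COPY to pp6. 7 ppages; refcounts: pp0:1 pp1:2 pp2:3 pp3:3 pp4:1 pp5:1 pp6:1
Op 10: read(P0, v2) -> 16. No state change.

yes yes yes yes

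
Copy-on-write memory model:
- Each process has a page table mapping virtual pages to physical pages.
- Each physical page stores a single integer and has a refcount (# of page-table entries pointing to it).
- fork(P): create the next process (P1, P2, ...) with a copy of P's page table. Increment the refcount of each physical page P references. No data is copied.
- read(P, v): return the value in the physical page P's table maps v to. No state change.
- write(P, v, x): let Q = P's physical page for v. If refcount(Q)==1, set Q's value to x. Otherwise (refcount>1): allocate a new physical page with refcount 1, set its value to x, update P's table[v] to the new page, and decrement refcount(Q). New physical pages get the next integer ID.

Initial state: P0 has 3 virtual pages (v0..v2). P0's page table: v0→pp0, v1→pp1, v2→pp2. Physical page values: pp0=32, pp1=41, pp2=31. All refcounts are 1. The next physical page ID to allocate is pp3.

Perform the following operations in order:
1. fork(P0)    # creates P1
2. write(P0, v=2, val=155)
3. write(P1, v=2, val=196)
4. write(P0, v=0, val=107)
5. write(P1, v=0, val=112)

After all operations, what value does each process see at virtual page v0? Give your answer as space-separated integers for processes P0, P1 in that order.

Answer: 107 112

Derivation:
Op 1: fork(P0) -> P1. 3 ppages; refcounts: pp0:2 pp1:2 pp2:2
Op 2: write(P0, v2, 155). refcount(pp2)=2>1 -> COPY to pp3. 4 ppages; refcounts: pp0:2 pp1:2 pp2:1 pp3:1
Op 3: write(P1, v2, 196). refcount(pp2)=1 -> write in place. 4 ppages; refcounts: pp0:2 pp1:2 pp2:1 pp3:1
Op 4: write(P0, v0, 107). refcount(pp0)=2>1 -> COPY to pp4. 5 ppages; refcounts: pp0:1 pp1:2 pp2:1 pp3:1 pp4:1
Op 5: write(P1, v0, 112). refcount(pp0)=1 -> write in place. 5 ppages; refcounts: pp0:1 pp1:2 pp2:1 pp3:1 pp4:1
P0: v0 -> pp4 = 107
P1: v0 -> pp0 = 112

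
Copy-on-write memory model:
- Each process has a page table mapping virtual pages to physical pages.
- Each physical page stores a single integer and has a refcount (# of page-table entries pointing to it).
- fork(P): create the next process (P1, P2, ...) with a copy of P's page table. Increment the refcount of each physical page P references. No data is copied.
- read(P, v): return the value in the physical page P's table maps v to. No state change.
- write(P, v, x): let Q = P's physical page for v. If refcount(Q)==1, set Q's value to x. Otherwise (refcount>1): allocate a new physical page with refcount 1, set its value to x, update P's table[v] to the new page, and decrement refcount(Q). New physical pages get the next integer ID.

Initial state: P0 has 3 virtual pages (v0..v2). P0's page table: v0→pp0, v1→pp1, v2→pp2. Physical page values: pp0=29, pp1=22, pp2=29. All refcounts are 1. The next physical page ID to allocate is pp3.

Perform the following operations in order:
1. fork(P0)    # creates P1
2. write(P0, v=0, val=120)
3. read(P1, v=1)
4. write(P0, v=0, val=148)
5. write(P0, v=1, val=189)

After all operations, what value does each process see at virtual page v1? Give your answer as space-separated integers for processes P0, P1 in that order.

Op 1: fork(P0) -> P1. 3 ppages; refcounts: pp0:2 pp1:2 pp2:2
Op 2: write(P0, v0, 120). refcount(pp0)=2>1 -> COPY to pp3. 4 ppages; refcounts: pp0:1 pp1:2 pp2:2 pp3:1
Op 3: read(P1, v1) -> 22. No state change.
Op 4: write(P0, v0, 148). refcount(pp3)=1 -> write in place. 4 ppages; refcounts: pp0:1 pp1:2 pp2:2 pp3:1
Op 5: write(P0, v1, 189). refcount(pp1)=2>1 -> COPY to pp4. 5 ppages; refcounts: pp0:1 pp1:1 pp2:2 pp3:1 pp4:1
P0: v1 -> pp4 = 189
P1: v1 -> pp1 = 22

Answer: 189 22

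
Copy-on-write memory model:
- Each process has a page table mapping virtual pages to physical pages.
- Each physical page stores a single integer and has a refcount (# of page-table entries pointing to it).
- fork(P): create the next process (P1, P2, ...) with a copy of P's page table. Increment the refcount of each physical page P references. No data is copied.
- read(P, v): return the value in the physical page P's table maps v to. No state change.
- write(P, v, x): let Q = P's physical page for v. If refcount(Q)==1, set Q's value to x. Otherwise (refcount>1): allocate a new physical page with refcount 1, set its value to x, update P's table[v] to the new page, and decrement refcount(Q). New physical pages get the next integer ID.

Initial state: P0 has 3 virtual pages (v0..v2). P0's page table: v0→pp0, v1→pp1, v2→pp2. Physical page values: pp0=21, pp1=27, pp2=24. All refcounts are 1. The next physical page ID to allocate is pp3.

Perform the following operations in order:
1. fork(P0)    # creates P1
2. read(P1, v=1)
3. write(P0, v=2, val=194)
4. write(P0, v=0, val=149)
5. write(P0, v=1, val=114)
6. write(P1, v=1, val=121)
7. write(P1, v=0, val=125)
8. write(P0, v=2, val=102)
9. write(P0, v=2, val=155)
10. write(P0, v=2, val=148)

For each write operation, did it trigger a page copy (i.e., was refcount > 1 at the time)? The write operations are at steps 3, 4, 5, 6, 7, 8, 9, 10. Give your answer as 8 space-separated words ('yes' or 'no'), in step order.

Op 1: fork(P0) -> P1. 3 ppages; refcounts: pp0:2 pp1:2 pp2:2
Op 2: read(P1, v1) -> 27. No state change.
Op 3: write(P0, v2, 194). refcount(pp2)=2>1 -> COPY to pp3. 4 ppages; refcounts: pp0:2 pp1:2 pp2:1 pp3:1
Op 4: write(P0, v0, 149). refcount(pp0)=2>1 -> COPY to pp4. 5 ppages; refcounts: pp0:1 pp1:2 pp2:1 pp3:1 pp4:1
Op 5: write(P0, v1, 114). refcount(pp1)=2>1 -> COPY to pp5. 6 ppages; refcounts: pp0:1 pp1:1 pp2:1 pp3:1 pp4:1 pp5:1
Op 6: write(P1, v1, 121). refcount(pp1)=1 -> write in place. 6 ppages; refcounts: pp0:1 pp1:1 pp2:1 pp3:1 pp4:1 pp5:1
Op 7: write(P1, v0, 125). refcount(pp0)=1 -> write in place. 6 ppages; refcounts: pp0:1 pp1:1 pp2:1 pp3:1 pp4:1 pp5:1
Op 8: write(P0, v2, 102). refcount(pp3)=1 -> write in place. 6 ppages; refcounts: pp0:1 pp1:1 pp2:1 pp3:1 pp4:1 pp5:1
Op 9: write(P0, v2, 155). refcount(pp3)=1 -> write in place. 6 ppages; refcounts: pp0:1 pp1:1 pp2:1 pp3:1 pp4:1 pp5:1
Op 10: write(P0, v2, 148). refcount(pp3)=1 -> write in place. 6 ppages; refcounts: pp0:1 pp1:1 pp2:1 pp3:1 pp4:1 pp5:1

yes yes yes no no no no no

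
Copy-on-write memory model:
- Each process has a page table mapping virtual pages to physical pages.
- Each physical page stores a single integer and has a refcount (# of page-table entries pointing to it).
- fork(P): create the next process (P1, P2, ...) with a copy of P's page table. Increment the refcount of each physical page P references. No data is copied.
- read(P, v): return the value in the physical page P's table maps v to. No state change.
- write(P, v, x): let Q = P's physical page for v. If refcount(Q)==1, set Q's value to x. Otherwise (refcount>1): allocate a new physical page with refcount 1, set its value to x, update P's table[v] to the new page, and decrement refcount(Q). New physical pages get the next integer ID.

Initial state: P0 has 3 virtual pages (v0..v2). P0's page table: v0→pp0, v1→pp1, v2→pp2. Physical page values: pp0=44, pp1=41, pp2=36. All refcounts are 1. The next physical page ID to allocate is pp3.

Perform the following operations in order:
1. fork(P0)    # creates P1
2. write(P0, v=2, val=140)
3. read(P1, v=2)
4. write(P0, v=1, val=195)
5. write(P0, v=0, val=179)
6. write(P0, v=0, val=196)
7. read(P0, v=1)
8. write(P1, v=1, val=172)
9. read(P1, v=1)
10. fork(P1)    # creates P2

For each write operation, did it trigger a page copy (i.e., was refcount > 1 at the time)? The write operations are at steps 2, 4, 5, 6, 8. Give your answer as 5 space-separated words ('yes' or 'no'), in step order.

Op 1: fork(P0) -> P1. 3 ppages; refcounts: pp0:2 pp1:2 pp2:2
Op 2: write(P0, v2, 140). refcount(pp2)=2>1 -> COPY to pp3. 4 ppages; refcounts: pp0:2 pp1:2 pp2:1 pp3:1
Op 3: read(P1, v2) -> 36. No state change.
Op 4: write(P0, v1, 195). refcount(pp1)=2>1 -> COPY to pp4. 5 ppages; refcounts: pp0:2 pp1:1 pp2:1 pp3:1 pp4:1
Op 5: write(P0, v0, 179). refcount(pp0)=2>1 -> COPY to pp5. 6 ppages; refcounts: pp0:1 pp1:1 pp2:1 pp3:1 pp4:1 pp5:1
Op 6: write(P0, v0, 196). refcount(pp5)=1 -> write in place. 6 ppages; refcounts: pp0:1 pp1:1 pp2:1 pp3:1 pp4:1 pp5:1
Op 7: read(P0, v1) -> 195. No state change.
Op 8: write(P1, v1, 172). refcount(pp1)=1 -> write in place. 6 ppages; refcounts: pp0:1 pp1:1 pp2:1 pp3:1 pp4:1 pp5:1
Op 9: read(P1, v1) -> 172. No state change.
Op 10: fork(P1) -> P2. 6 ppages; refcounts: pp0:2 pp1:2 pp2:2 pp3:1 pp4:1 pp5:1

yes yes yes no no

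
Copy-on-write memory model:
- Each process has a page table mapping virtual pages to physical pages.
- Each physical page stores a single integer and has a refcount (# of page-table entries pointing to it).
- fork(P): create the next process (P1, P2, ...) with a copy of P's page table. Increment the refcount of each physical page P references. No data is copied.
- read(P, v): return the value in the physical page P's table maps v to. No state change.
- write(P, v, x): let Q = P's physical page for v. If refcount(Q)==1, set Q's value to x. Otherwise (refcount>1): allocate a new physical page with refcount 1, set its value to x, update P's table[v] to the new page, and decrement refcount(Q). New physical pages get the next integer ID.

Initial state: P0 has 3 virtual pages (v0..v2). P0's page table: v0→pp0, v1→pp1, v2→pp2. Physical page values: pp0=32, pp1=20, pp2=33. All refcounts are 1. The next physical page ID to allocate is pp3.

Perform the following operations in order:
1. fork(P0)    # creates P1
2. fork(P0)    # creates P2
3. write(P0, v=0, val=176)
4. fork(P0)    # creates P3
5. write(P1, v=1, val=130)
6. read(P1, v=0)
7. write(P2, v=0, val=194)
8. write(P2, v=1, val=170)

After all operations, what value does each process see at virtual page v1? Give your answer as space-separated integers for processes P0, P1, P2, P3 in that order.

Answer: 20 130 170 20

Derivation:
Op 1: fork(P0) -> P1. 3 ppages; refcounts: pp0:2 pp1:2 pp2:2
Op 2: fork(P0) -> P2. 3 ppages; refcounts: pp0:3 pp1:3 pp2:3
Op 3: write(P0, v0, 176). refcount(pp0)=3>1 -> COPY to pp3. 4 ppages; refcounts: pp0:2 pp1:3 pp2:3 pp3:1
Op 4: fork(P0) -> P3. 4 ppages; refcounts: pp0:2 pp1:4 pp2:4 pp3:2
Op 5: write(P1, v1, 130). refcount(pp1)=4>1 -> COPY to pp4. 5 ppages; refcounts: pp0:2 pp1:3 pp2:4 pp3:2 pp4:1
Op 6: read(P1, v0) -> 32. No state change.
Op 7: write(P2, v0, 194). refcount(pp0)=2>1 -> COPY to pp5. 6 ppages; refcounts: pp0:1 pp1:3 pp2:4 pp3:2 pp4:1 pp5:1
Op 8: write(P2, v1, 170). refcount(pp1)=3>1 -> COPY to pp6. 7 ppages; refcounts: pp0:1 pp1:2 pp2:4 pp3:2 pp4:1 pp5:1 pp6:1
P0: v1 -> pp1 = 20
P1: v1 -> pp4 = 130
P2: v1 -> pp6 = 170
P3: v1 -> pp1 = 20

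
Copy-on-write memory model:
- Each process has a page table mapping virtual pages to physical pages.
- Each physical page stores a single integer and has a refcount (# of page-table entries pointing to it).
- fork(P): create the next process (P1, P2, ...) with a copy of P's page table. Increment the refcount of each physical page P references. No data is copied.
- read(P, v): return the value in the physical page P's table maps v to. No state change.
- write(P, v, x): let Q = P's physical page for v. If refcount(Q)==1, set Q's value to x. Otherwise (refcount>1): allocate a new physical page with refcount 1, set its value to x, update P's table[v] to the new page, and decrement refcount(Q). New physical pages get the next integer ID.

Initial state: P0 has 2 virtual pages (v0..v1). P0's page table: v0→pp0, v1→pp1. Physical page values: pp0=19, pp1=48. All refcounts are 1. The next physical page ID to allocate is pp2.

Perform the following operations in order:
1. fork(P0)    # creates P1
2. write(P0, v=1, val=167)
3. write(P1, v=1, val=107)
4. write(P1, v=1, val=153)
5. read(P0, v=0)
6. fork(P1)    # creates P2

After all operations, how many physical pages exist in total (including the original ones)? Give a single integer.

Op 1: fork(P0) -> P1. 2 ppages; refcounts: pp0:2 pp1:2
Op 2: write(P0, v1, 167). refcount(pp1)=2>1 -> COPY to pp2. 3 ppages; refcounts: pp0:2 pp1:1 pp2:1
Op 3: write(P1, v1, 107). refcount(pp1)=1 -> write in place. 3 ppages; refcounts: pp0:2 pp1:1 pp2:1
Op 4: write(P1, v1, 153). refcount(pp1)=1 -> write in place. 3 ppages; refcounts: pp0:2 pp1:1 pp2:1
Op 5: read(P0, v0) -> 19. No state change.
Op 6: fork(P1) -> P2. 3 ppages; refcounts: pp0:3 pp1:2 pp2:1

Answer: 3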